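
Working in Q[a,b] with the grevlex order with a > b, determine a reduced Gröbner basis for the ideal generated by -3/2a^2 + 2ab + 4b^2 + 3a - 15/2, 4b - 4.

f_1 = -3/2a^2 + 2ab + 4b^2 + 3a - 15/2, LT = a^2.
f_2 = 4b - 4, LT = b.

The S-polynomials (S(f_1,f_2)) all reduce to 0 modulo the current basis, so we have a Gröbner basis.

G = {a^2 - 10/3a + 7/3, b - 1}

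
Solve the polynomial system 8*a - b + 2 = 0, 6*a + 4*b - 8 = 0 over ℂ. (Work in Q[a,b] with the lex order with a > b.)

{(0, 2)}

Compute a lex Gröbner basis by Buchberger's algorithm.
f_1 = 8*a - b + 2, LT = a.
f_2 = 6*a + 4*b - 8, LT = a.

S(f_1,f_2): lcm = a. S = -19/24*b + 19/12.
  leading term b: no divisor's leading term divides it; move -19/24*b to the remainder.
  leading term 1: no divisor's leading term divides it; move 19/12 to the remainder.
  remainder -19/24*b + 19/12 ≠ 0; add h_3 = -19/24*b + 19/12 to the basis.

S(f_1,h_3): leading monomials are coprime, so the S-polynomial reduces to 0 (Buchberger's first criterion).
S(f_2,h_3): leading monomials are coprime, so the S-polynomial reduces to 0 (Buchberger's first criterion).
Every S-polynomial of the final basis reduces to 0, so we have a Gröbner basis.
Inter-reduce: drop elements whose leading term is divisible by another's, tail-reduce, and make monic.
Reduced Gröbner basis: {a, b - 2}.

From the last basis element, b - 2 = 0, so b takes values in {2}. Each choice, substituted upward through the basis, yields the corresponding point(s) of the solution set.
  b = 2: the earlier basis element becomes a = 0, giving a = 0 — point (0, 2).
Each listed point satisfies every original equation (direct substitution).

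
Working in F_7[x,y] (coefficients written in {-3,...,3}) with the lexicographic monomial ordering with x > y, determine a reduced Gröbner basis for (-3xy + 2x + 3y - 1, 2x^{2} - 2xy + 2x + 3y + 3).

G = {x - 2y^{2} - 2y + 2, y^{3} - 2y^{2} - y + 2}

Buchberger's algorithm terminates because the ascending chain of leading-term ideals stabilizes.

f_1 = -3xy + 2x + 3y - 1, LT = xy.
f_2 = 2x^{2} - 2xy + 2x + 3y + 3, LT = x^{2}.

S(f_1,f_2): lcm = x^{2}y. S = -3x^{2} + xy^{2} - 2xy - 2x + 2y^{2} + 2y.
  leading term x^{2}: subtract (2)·f_2 from -3x^{2} + xy^{2} - 2xy - 2x + 2y^{2} + 2y → xy^{2} + 2xy + x + 2y^{2} + 3y + 1
  leading term xy^{2}: subtract (2y)·f_1 from xy^{2} + 2xy + x + 2y^{2} + 3y + 1 → -2xy + x + 3y^{2} - 2y + 1
  leading term xy: subtract (3)·f_1 from -2xy + x + 3y^{2} - 2y + 1 → 2x + 3y^{2} + 3y - 3
  leading term x: no divisor's leading term divides it; move 2x to the remainder.
  leading term y^{2}: no divisor's leading term divides it; move 3y^{2} to the remainder.
  leading term y: no divisor's leading term divides it; move 3y to the remainder.
  leading term 1: no divisor's leading term divides it; move -3 to the remainder.
  remainder 2x + 3y^{2} + 3y - 3 ≠ 0; add g_3 = 2x + 3y^{2} + 3y - 3 to the basis.

S(f_1,g_3): lcm = xy. S = -3x + 2y^{3} + 2y^{2} - 3y - 2.
  leading term x: subtract (2)·g_3 from -3x + 2y^{3} + 2y^{2} - 3y - 2 → 2y^{3} + 3y^{2} - 2y - 3
  leading term y^{3}: no divisor's leading term divides it; move 2y^{3} to the remainder.
  leading term y^{2}: no divisor's leading term divides it; move 3y^{2} to the remainder.
  leading term y: no divisor's leading term divides it; move -2y to the remainder.
  leading term 1: no divisor's leading term divides it; move -3 to the remainder.
  remainder 2y^{3} + 3y^{2} - 2y - 3 ≠ 0; add g_4 = 2y^{3} + 3y^{2} - 2y - 3 to the basis.

The other S-polynomials (S(f_2,g_3), S(f_1,g_4), S(f_2,g_4), S(g_3,g_4)) all reduce to 0 modulo the current basis, so we have a Gröbner basis.
Inter-reduce: drop elements whose leading term is divisible by another's, tail-reduce, and make monic.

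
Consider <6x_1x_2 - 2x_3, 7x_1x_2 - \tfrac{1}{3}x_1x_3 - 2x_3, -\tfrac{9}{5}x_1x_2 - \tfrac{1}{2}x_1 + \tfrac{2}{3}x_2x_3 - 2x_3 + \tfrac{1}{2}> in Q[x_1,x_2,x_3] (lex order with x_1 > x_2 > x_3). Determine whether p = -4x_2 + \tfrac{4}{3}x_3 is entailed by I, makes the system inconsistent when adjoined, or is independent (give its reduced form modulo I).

First compute the reduced Gröbner basis of I by Buchberger's algorithm.
f_1 = 6x_1x_2 - 2x_3, LT = x_1x_2.
f_2 = 7x_1x_2 - \tfrac{1}{3}x_1x_3 - 2x_3, LT = x_1x_2.
f_3 = -\tfrac{9}{5}x_1x_2 - \tfrac{1}{2}x_1 + \tfrac{2}{3}x_2x_3 - 2x_3 + \tfrac{1}{2}, LT = x_1x_2.

S(f_1,f_2): lcm = x_1x_2. S = \tfrac{1}{21}x_1x_3 - \tfrac{1}{21}x_3.
  leading term x_1x_3: no divisor's leading term divides it; move \tfrac{1}{21}x_1x_3 to the remainder.
  leading term x_3: no divisor's leading term divides it; move -\tfrac{1}{21}x_3 to the remainder.
  remainder \tfrac{1}{21}x_1x_3 - \tfrac{1}{21}x_3 ≠ 0; add h_4 = \tfrac{1}{21}x_1x_3 - \tfrac{1}{21}x_3 to the basis.

S(f_1,f_3): lcm = x_1x_2. S = -\tfrac{5}{18}x_1 + \tfrac{10}{27}x_2x_3 - \tfrac{13}{9}x_3 + \tfrac{5}{18}.
  leading term x_1: no divisor's leading term divides it; move -\tfrac{5}{18}x_1 to the remainder.
  leading term x_2x_3: no divisor's leading term divides it; move \tfrac{10}{27}x_2x_3 to the remainder.
  leading term x_3: no divisor's leading term divides it; move -\tfrac{13}{9}x_3 to the remainder.
  leading term 1: no divisor's leading term divides it; move \tfrac{5}{18} to the remainder.
  remainder -\tfrac{5}{18}x_1 + \tfrac{10}{27}x_2x_3 - \tfrac{13}{9}x_3 + \tfrac{5}{18} ≠ 0; add h_5 = -\tfrac{5}{18}x_1 + \tfrac{10}{27}x_2x_3 - \tfrac{13}{9}x_3 + \tfrac{5}{18} to the basis.

S(f_1,h_4): lcm = x_1x_2x_3. S = x_2x_3 - \tfrac{1}{3}x_3^{2}.
  leading term x_2x_3: no divisor's leading term divides it; move x_2x_3 to the remainder.
  leading term x_3^{2}: no divisor's leading term divides it; move -\tfrac{1}{3}x_3^{2} to the remainder.
  remainder x_2x_3 - \tfrac{1}{3}x_3^{2} ≠ 0; add h_6 = x_2x_3 - \tfrac{1}{3}x_3^{2} to the basis.

S(f_3,h_4): lcm = x_1x_2x_3. S = \tfrac{5}{18}x_1x_3 - \tfrac{10}{27}x_2x_3^{2} + x_2x_3 + \tfrac{10}{9}x_3^{2} - \tfrac{5}{18}x_3.
  leading term x_1x_3: subtract (\tfrac{35}{6})·h_4 from \tfrac{5}{18}x_1x_3 - \tfrac{10}{27}x_2x_3^{2} + x_2x_3 + \tfrac{10}{9}x_3^{2} - \tfrac{5}{18}x_3 → -\tfrac{10}{27}x_2x_3^{2} + x_2x_3 + \tfrac{10}{9}x_3^{2}
  leading term x_2x_3^{2}: subtract (-\tfrac{10}{27}x_3)·h_6 from -\tfrac{10}{27}x_2x_3^{2} + x_2x_3 + \tfrac{10}{9}x_3^{2} → x_2x_3 - \tfrac{10}{81}x_3^{3} + \tfrac{10}{9}x_3^{2}
  leading term x_2x_3: subtract (1)·h_6 from x_2x_3 - \tfrac{10}{81}x_3^{3} + \tfrac{10}{9}x_3^{2} → -\tfrac{10}{81}x_3^{3} + \tfrac{13}{9}x_3^{2}
  leading term x_3^{3}: no divisor's leading term divides it; move -\tfrac{10}{81}x_3^{3} to the remainder.
  leading term x_3^{2}: no divisor's leading term divides it; move \tfrac{13}{9}x_3^{2} to the remainder.
  remainder -\tfrac{10}{81}x_3^{3} + \tfrac{13}{9}x_3^{2} ≠ 0; add h_7 = -\tfrac{10}{81}x_3^{3} + \tfrac{13}{9}x_3^{2} to the basis.

S(f_1,h_5): lcm = x_1x_2. S = \tfrac{4}{3}x_2^{2}x_3 - \tfrac{26}{5}x_2x_3 + x_2 - \tfrac{1}{3}x_3.
  leading term x_2^{2}x_3: subtract (\tfrac{4}{3}x_2)·h_6 from \tfrac{4}{3}x_2^{2}x_3 - \tfrac{26}{5}x_2x_3 + x_2 - \tfrac{1}{3}x_3 → \tfrac{4}{9}x_2x_3^{2} - \tfrac{26}{5}x_2x_3 + x_2 - \tfrac{1}{3}x_3
  leading term x_2x_3^{2}: subtract (\tfrac{4}{9}x_3)·h_6 from \tfrac{4}{9}x_2x_3^{2} - \tfrac{26}{5}x_2x_3 + x_2 - \tfrac{1}{3}x_3 → -\tfrac{26}{5}x_2x_3 + x_2 + \tfrac{4}{27}x_3^{3} - \tfrac{1}{3}x_3
  leading term x_2x_3: subtract (-\tfrac{26}{5})·h_6 from -\tfrac{26}{5}x_2x_3 + x_2 + \tfrac{4}{27}x_3^{3} - \tfrac{1}{3}x_3 → x_2 + \tfrac{4}{27}x_3^{3} - \tfrac{26}{15}x_3^{2} - \tfrac{1}{3}x_3
  leading term x_2: no divisor's leading term divides it; move x_2 to the remainder.
  leading term x_3^{3}: subtract (-\tfrac{6}{5})·h_7 from \tfrac{4}{27}x_3^{3} - \tfrac{26}{15}x_3^{2} - \tfrac{1}{3}x_3 → -\tfrac{1}{3}x_3
  leading term x_3: no divisor's leading term divides it; move -\tfrac{1}{3}x_3 to the remainder.
  remainder x_2 - \tfrac{1}{3}x_3 ≠ 0; add h_8 = x_2 - \tfrac{1}{3}x_3 to the basis.

The other S-polynomials (S(f_2,f_3), S(f_2,h_4), S(f_2,h_5), S(f_3,h_5), S(h_4,h_5), S(f_1,h_6), S(f_2,h_6), S(f_3,h_6), S(h_4,h_6), S(h_5,h_6), S(f_1,h_7), S(f_2,h_7), S(f_3,h_7), S(h_4,h_7), S(h_5,h_7), S(h_6,h_7), S(f_1,h_8), S(f_2,h_8), S(f_3,h_8), S(h_4,h_8), S(h_5,h_8), S(h_6,h_8), S(h_7,h_8)) all reduce to 0 modulo the current basis, so we have a Gröbner basis.
Inter-reduce: drop elements whose leading term is divisible by another's, tail-reduce, and make monic.
Reduced Gröbner basis: {x_1 - \tfrac{4}{9}x_3^{2} + \tfrac{26}{5}x_3 - 1, x_2 - \tfrac{1}{3}x_3, x_3^{3} - \tfrac{117}{10}x_3^{2}}.
Label its elements g_1 = x_1 - \tfrac{4}{9}x_3^{2} + \tfrac{26}{5}x_3 - 1, g_2 = x_2 - \tfrac{1}{3}x_3, g_3 = x_3^{3} - \tfrac{117}{10}x_3^{2}.

Reduce p = -4x_2 + \tfrac{4}{3}x_3 modulo G:
  leading term x_2: subtract (-4)·g_2 from -4x_2 + \tfrac{4}{3}x_3 → 0
  normal form = 0.
Since the normal form is 0, p ∈ I.

-4x_2 + \tfrac{4}{3}x_3 lies in I (it reduces to 0).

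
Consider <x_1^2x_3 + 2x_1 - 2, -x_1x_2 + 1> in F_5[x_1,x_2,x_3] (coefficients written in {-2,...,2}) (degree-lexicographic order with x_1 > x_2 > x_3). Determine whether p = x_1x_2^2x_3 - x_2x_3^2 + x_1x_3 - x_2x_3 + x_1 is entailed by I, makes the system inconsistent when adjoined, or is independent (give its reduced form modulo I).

x_1x_2^2x_3 - x_2x_3^2 + x_1x_3 - x_2x_3 + x_1 is independent of I; its normal form modulo I is -x_2x_3^2 + x_1 + 2x_2 - 2.

First compute the reduced Gröbner basis of I by Buchberger's algorithm.
f_1 = x_1^2x_3 + 2x_1 - 2, LT = x_1^2x_3.
f_2 = -x_1x_2 + 1, LT = x_1x_2.

S(f_1,f_2): lcm = x_1^2x_2x_3. S = 2x_1x_2 + x_1x_3 - 2x_2.
  leading term x_1x_2: subtract (-2)·f_2 from 2x_1x_2 + x_1x_3 - 2x_2 → x_1x_3 - 2x_2 + 2
  leading term x_1x_3: no divisor's leading term divides it; move x_1x_3 to the remainder.
  leading term x_2: no divisor's leading term divides it; move -2x_2 to the remainder.
  leading term 1: no divisor's leading term divides it; move 2 to the remainder.
  remainder x_1x_3 - 2x_2 + 2 ≠ 0; add h_3 = x_1x_3 - 2x_2 + 2 to the basis.

S(f_2,h_3): lcm = x_1x_2x_3. S = 2x_2^2 - 2x_2 - x_3.
  leading term x_2^2: no divisor's leading term divides it; move 2x_2^2 to the remainder.
  leading term x_2: no divisor's leading term divides it; move -2x_2 to the remainder.
  leading term x_3: no divisor's leading term divides it; move -x_3 to the remainder.
  remainder 2x_2^2 - 2x_2 - x_3 ≠ 0; add h_4 = 2x_2^2 - 2x_2 - x_3 to the basis.

The other S-polynomials (S(f_1,h_3), S(f_1,h_4), S(f_2,h_4), S(h_3,h_4)) all reduce to 0 modulo the current basis, so we have a Gröbner basis.
Inter-reduce: drop elements whose leading term is divisible by another's, tail-reduce, and make monic.
Reduced Gröbner basis: {x_1x_2 - 1, x_1x_3 - 2x_2 + 2, x_2^2 - x_2 + 2x_3}.
Label its elements g_1 = x_1x_2 - 1, g_2 = x_1x_3 - 2x_2 + 2, g_3 = x_2^2 - x_2 + 2x_3.

Reduce p = x_1x_2^2x_3 - x_2x_3^2 + x_1x_3 - x_2x_3 + x_1 modulo G:
  leading term x_1x_2^2x_3: subtract (x_2x_3)·g_1 from x_1x_2^2x_3 - x_2x_3^2 + x_1x_3 - x_2x_3 + x_1 → -x_2x_3^2 + x_1x_3 + x_1
  leading term x_2x_3^2: no divisor's leading term divides it; move -x_2x_3^2 to the remainder.
  leading term x_1x_3: subtract (1)·g_2 from x_1x_3 + x_1 → x_1 + 2x_2 - 2
  leading term x_1: no divisor's leading term divides it; move x_1 to the remainder.
  leading term x_2: no divisor's leading term divides it; move 2x_2 to the remainder.
  leading term 1: no divisor's leading term divides it; move -2 to the remainder.
  normal form = -x_2x_3^2 + x_1 + 2x_2 - 2.
The normal form is nonzero, so p ∉ I. Since p minus its normal form lies in I, I + (p) = I + (r) where r = -x_2x_3^2 + x_1 + 2x_2 - 2; decide whether this ideal is the whole ring.
Run Buchberger on G together with r (pairs among the g_i already reduce to 0 since G is a Gröbner basis):
g_1 = x_1x_2 - 1, LT = x_1x_2.
g_2 = x_1x_3 - 2x_2 + 2, LT = x_1x_3.
g_3 = x_2^2 - x_2 + 2x_3, LT = x_2^2.
r = -x_2x_3^2 + x_1 + 2x_2 - 2, LT = x_2x_3^2.

S(g_1,r): lcm = x_1x_2x_3^2. S = x_1^2 + 2x_1x_2 - x_3^2 - 2x_1.
  leading term x_1^2: no divisor's leading term divides it; move x_1^2 to the remainder.
  leading term x_1x_2: subtract (2)·g_1 from 2x_1x_2 - x_3^2 - 2x_1 → -x_3^2 - 2x_1 + 2
  leading term x_3^2: no divisor's leading term divides it; move -x_3^2 to the remainder.
  leading term x_1: no divisor's leading term divides it; move -2x_1 to the remainder.
  leading term 1: no divisor's leading term divides it; move 2 to the remainder.
  remainder x_1^2 - x_3^2 - 2x_1 + 2 ≠ 0; add m_5 = x_1^2 - x_3^2 - 2x_1 + 2 to the basis.

S(g_3,r): lcm = x_2^2x_3^2. S = -x_2x_3^2 + 2x_3^3 + x_1x_2 + 2x_2^2 - 2x_2.
  leading term x_2x_3^2: subtract (1)·r from -x_2x_3^2 + 2x_3^3 + x_1x_2 + 2x_2^2 - 2x_2 → 2x_3^3 + x_1x_2 + 2x_2^2 - x_1 + x_2 + 2
  leading term x_3^3: no divisor's leading term divides it; move 2x_3^3 to the remainder.
  leading term x_1x_2: subtract (1)·g_1 from x_1x_2 + 2x_2^2 - x_1 + x_2 + 2 → 2x_2^2 - x_1 + x_2 - 2
  leading term x_2^2: subtract (2)·g_3 from 2x_2^2 - x_1 + x_2 - 2 → -x_1 - 2x_2 + x_3 - 2
  leading term x_1: no divisor's leading term divides it; move -x_1 to the remainder.
  leading term x_2: no divisor's leading term divides it; move -2x_2 to the remainder.
  leading term x_3: no divisor's leading term divides it; move x_3 to the remainder.
  leading term 1: no divisor's leading term divides it; move -2 to the remainder.
  remainder 2x_3^3 - x_1 - 2x_2 + x_3 - 2 ≠ 0; add m_6 = 2x_3^3 - x_1 - 2x_2 + x_3 - 2 to the basis.

The other S-polynomials (S(g_1,g_2), S(g_1,g_3), S(g_2,g_3), S(g_2,r), S(g_1,m_5), S(g_2,m_5), S(g_3,m_5), S(r,m_5), S(g_1,m_6), S(g_2,m_6), S(g_3,m_6), S(r,m_6), S(m_5,m_6)) all reduce to 0 modulo the current basis, so we have a Gröbner basis.
Inter-reduce: drop elements whose leading term is divisible by another's, tail-reduce, and make monic.
Reduced Gröbner basis: {x_2x_3^2 - x_1 - 2x_2 + 2, x_3^3 + 2x_1 - x_2 - 2x_3 - 1, x_1^2 - x_3^2 - 2x_1 + 2, x_1x_2 - 1, x_1x_3 - 2x_2 + 2, x_2^2 - x_2 + 2x_3}.
The reduced Gröbner basis of I + (p) is {x_2x_3^2 - x_1 - 2x_2 + 2, x_3^3 + 2x_1 - x_2 - 2x_3 - 1, x_1^2 - x_3^2 - 2x_1 + 2, x_1x_2 - 1, x_1x_3 - 2x_2 + 2, x_2^2 - x_2 + 2x_3} ≠ {1}, a proper ideal, so the enlarged system stays consistent: p is independent of I, with normal form -x_2x_3^2 + x_1 + 2x_2 - 2.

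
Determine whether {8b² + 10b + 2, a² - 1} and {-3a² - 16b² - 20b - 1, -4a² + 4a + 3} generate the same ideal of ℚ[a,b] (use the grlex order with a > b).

For a fixed monomial order, each ideal has a unique reduced Gröbner basis; comparing bases decides equality.
Buchberger on the first generating set:
f_1 = 8b² + 10b + 2, LT = b².
f_2 = a² - 1, LT = a².

The S-polynomials (S(f_1,f_2)) all reduce to 0 modulo the current basis, so we have a Gröbner basis.
Inter-reduce: drop elements whose leading term is divisible by another's, tail-reduce, and make monic.
Reduced Gröbner basis: {a² - 1, b² + 5/4b + ¼}.

Buchberger on the second generating set:
h_1 = -3a² - 16b² - 20b - 1, LT = a².
h_2 = -4a² + 4a + 3, LT = a².

S(h_1,h_2): lcm = a². S = 16/3b² + a + 20/3b + 13/12.
  reduce S modulo (h_1, h_2):
  remainder 16/3b² + a + 20/3b + 13/12 ≠ 0; add k_3 = 16/3b² + a + 20/3b + 13/12 to the basis.

The other S-polynomials (S(h_1,k_3), S(h_2,k_3)) all reduce to 0 modulo the current basis, so we have a Gröbner basis.
Inter-reduce: drop elements whose leading term is divisible by another's, tail-reduce, and make monic.
Reduced Gröbner basis: {a² - a - ¾, b² + 3/16a + 5/4b + 13/64}.

These differ, so the ideals are not equal.

No, the ideals differ.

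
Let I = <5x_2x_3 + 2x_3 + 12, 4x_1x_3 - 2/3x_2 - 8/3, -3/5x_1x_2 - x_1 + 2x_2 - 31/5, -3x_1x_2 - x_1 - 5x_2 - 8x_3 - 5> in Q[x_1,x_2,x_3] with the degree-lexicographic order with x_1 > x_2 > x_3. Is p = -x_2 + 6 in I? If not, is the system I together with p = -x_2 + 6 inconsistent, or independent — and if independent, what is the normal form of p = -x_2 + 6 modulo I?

First compute the reduced Gröbner basis of I by Buchberger's algorithm.
f_1 = 5x_2x_3 + 2x_3 + 12, LT = x_2x_3.
f_2 = 4x_1x_3 - 2/3x_2 - 8/3, LT = x_1x_3.
f_3 = -3/5x_1x_2 - x_1 + 2x_2 - 31/5, LT = x_1x_2.
f_4 = -3x_1x_2 - x_1 - 5x_2 - 8x_3 - 5, LT = x_1x_2.

S(f_1,f_2): lcm = x_1x_2x_3. S = 2/5x_1x_3 + 1/6x_2^2 + 12/5x_1 + 2/3x_2.
  leading term x_1x_3: subtract (1/10)·f_2 from 2/5x_1x_3 + 1/6x_2^2 + 12/5x_1 + 2/3x_2 → 1/6x_2^2 + 12/5x_1 + 11/15x_2 + 4/15
  leading term x_2^2: no divisor's leading term divides it; move 1/6x_2^2 to the remainder.
  leading term x_1: no divisor's leading term divides it; move 12/5x_1 to the remainder.
  leading term x_2: no divisor's leading term divides it; move 11/15x_2 to the remainder.
  leading term 1: no divisor's leading term divides it; move 4/15 to the remainder.
  remainder 1/6x_2^2 + 12/5x_1 + 11/15x_2 + 4/15 ≠ 0; add h_5 = 1/6x_2^2 + 12/5x_1 + 11/15x_2 + 4/15 to the basis.

S(f_1,f_3): lcm = x_1x_2x_3. S = -19/15x_1x_3 + 10/3x_2x_3 + 12/5x_1 - 31/3x_3.
  leading term x_1x_3: subtract (-19/60)·f_2 from -19/15x_1x_3 + 10/3x_2x_3 + 12/5x_1 - 31/3x_3 → 10/3x_2x_3 + 12/5x_1 - 19/90x_2 - 31/3x_3 - 38/45
  leading term x_2x_3: subtract (2/3)·f_1 from 10/3x_2x_3 + 12/5x_1 - 19/90x_2 - 31/3x_3 - 38/45 → 12/5x_1 - 19/90x_2 - 35/3x_3 - 398/45
  leading term x_1: no divisor's leading term divides it; move 12/5x_1 to the remainder.
  leading term x_2: no divisor's leading term divides it; move -19/90x_2 to the remainder.
  leading term x_3: no divisor's leading term divides it; move -35/3x_3 to the remainder.
  leading term 1: no divisor's leading term divides it; move -398/45 to the remainder.
  remainder 12/5x_1 - 19/90x_2 - 35/3x_3 - 398/45 ≠ 0; add h_6 = 12/5x_1 - 19/90x_2 - 35/3x_3 - 398/45 to the basis.

S(f_1,f_4): lcm = x_1x_2x_3. S = 1/15x_1x_3 - 5/3x_2x_3 - 8/3x_3^2 + 12/5x_1 - 5/3x_3.
  leading term x_1x_3: subtract (1/60)·f_2 from 1/15x_1x_3 - 5/3x_2x_3 - 8/3x_3^2 + 12/5x_1 - 5/3x_3 → -5/3x_2x_3 - 8/3x_3^2 + 12/5x_1 + 1/90x_2 - 5/3x_3 + 2/45
  leading term x_2x_3: subtract (-1/3)·f_1 from -5/3x_2x_3 - 8/3x_3^2 + 12/5x_1 + 1/90x_2 - 5/3x_3 + 2/45 → -8/3x_3^2 + 12/5x_1 + 1/90x_2 - x_3 + 182/45
  leading term x_3^2: no divisor's leading term divides it; move -8/3x_3^2 to the remainder.
  leading term x_1: subtract (1)·h_6 from 12/5x_1 + 1/90x_2 - x_3 + 182/45 → 2/9x_2 + 32/3x_3 + 116/9
  leading term x_2: no divisor's leading term divides it; move 2/9x_2 to the remainder.
  leading term x_3: no divisor's leading term divides it; move 32/3x_3 to the remainder.
  leading term 1: no divisor's leading term divides it; move 116/9 to the remainder.
  remainder -8/3x_3^2 + 2/9x_2 + 32/3x_3 + 116/9 ≠ 0; add h_7 = -8/3x_3^2 + 2/9x_2 + 32/3x_3 + 116/9 to the basis.

S(f_3,f_4): lcm = x_1x_2. S = 4/3x_1 - 5x_2 - 8/3x_3 + 26/3.
  leading term x_1: subtract (5/9)·h_6 from 4/3x_1 - 5x_2 - 8/3x_3 + 26/3 → -791/162x_2 + 103/27x_3 + 1100/81
  leading term x_2: no divisor's leading term divides it; move -791/162x_2 to the remainder.
  leading term x_3: no divisor's leading term divides it; move 103/27x_3 to the remainder.
  leading term 1: no divisor's leading term divides it; move 1100/81 to the remainder.
  remainder -791/162x_2 + 103/27x_3 + 1100/81 ≠ 0; add h_8 = -791/162x_2 + 103/27x_3 + 1100/81 to the basis.

S(f_4,h_5): lcm = x_1x_2^2. S = -72/5x_1^2 - 61/15x_1x_2 + 5/3x_2^2 + 8/3x_2x_3 - 8/5x_1 + 5/3x_2.
  leading term x_1^2: subtract (-6x_1)·h_6 from -72/5x_1^2 - 61/15x_1x_2 + 5/3x_2^2 + 8/3x_2x_3 - 8/5x_1 + 5/3x_2 → -16/3x_1x_2 - 70x_1x_3 + 5/3x_2^2 + 8/3x_2x_3 - 164/3x_1 + 5/3x_2
  leading term x_1x_2: subtract (80/9)·f_3 from -16/3x_1x_2 - 70x_1x_3 + 5/3x_2^2 + 8/3x_2x_3 - 164/3x_1 + 5/3x_2 → -70x_1x_3 + 5/3x_2^2 + 8/3x_2x_3 - 412/9x_1 - 145/9x_2 + 496/9
  leading term x_1x_3: subtract (-35/2)·f_2 from -70x_1x_3 + 5/3x_2^2 + 8/3x_2x_3 - 412/9x_1 - 145/9x_2 + 496/9 → 5/3x_2^2 + 8/3x_2x_3 - 412/9x_1 - 250/9x_2 + 76/9
  leading term x_2^2: subtract (10)·h_5 from 5/3x_2^2 + 8/3x_2x_3 - 412/9x_1 - 250/9x_2 + 76/9 → 8/3x_2x_3 - 628/9x_1 - 316/9x_2 + 52/9
  leading term x_2x_3: subtract (8/15)·f_1 from 8/3x_2x_3 - 628/9x_1 - 316/9x_2 + 52/9 → -628/9x_1 - 316/9x_2 - 16/15x_3 - 28/45
  leading term x_1: subtract (-785/27)·h_6 from -628/9x_1 - 316/9x_2 - 16/15x_3 - 28/45 → -20047/486x_2 - 137807/405x_3 - 313186/1215
  leading term x_2: subtract (20047/2373)·h_8 from -20047/486x_2 - 137807/405x_3 - 313186/1215 → -13258838/35595x_3 - 13258838/35595
  leading term x_3: no divisor's leading term divides it; move -13258838/35595x_3 to the remainder.
  leading term 1: no divisor's leading term divides it; move -13258838/35595 to the remainder.
  remainder -13258838/35595x_3 - 13258838/35595 ≠ 0; add h_9 = -13258838/35595x_3 - 13258838/35595 to the basis.

The other S-polynomials (S(f_2,f_3), S(f_2,f_4), S(f_1,h_5), S(f_2,h_5), S(f_3,h_5), S(f_1,h_6), S(f_2,h_6), S(f_3,h_6), S(f_4,h_6), S(h_5,h_6), S(f_1,h_7), S(f_2,h_7), S(f_3,h_7), S(f_4,h_7), S(h_5,h_7), S(h_6,h_7), S(f_1,h_8), S(f_2,h_8), S(f_3,h_8), S(f_4,h_8), S(h_5,h_8), S(h_6,h_8), S(h_7,h_8), S(f_1,h_9), S(f_2,h_9), S(f_3,h_9), S(f_4,h_9), S(h_5,h_9), S(h_6,h_9), S(h_7,h_9), S(h_8,h_9)) all reduce to 0 modulo the current basis, so we have a Gröbner basis.
Inter-reduce: drop elements whose leading term is divisible by another's, tail-reduce, and make monic.
Reduced Gröbner basis: {x_1 + 1, x_2 - 2, x_3 + 1}.
Label its elements g_1 = x_1 + 1, g_2 = x_2 - 2, g_3 = x_3 + 1.

Reduce p = -x_2 + 6 modulo G:
  leading term x_2: subtract (-1)·g_2 from -x_2 + 6 → 4
  leading term 1: no divisor's leading term divides it; move 4 to the remainder.
  normal form = 4.
The normal form is nonzero, so p ∉ I. Since p minus its normal form lies in I, I + (p) = I + (r) where r = 4; decide whether this ideal is the whole ring.
Here r = 4 is a nonzero constant, hence a unit: 1 ∈ I + (p), the Gröbner basis of I + (p) is {1}, and the enlarged system has no common solution — adjoining p is inconsistent.

Adjoining -x_2 + 6 makes the ideal the whole ring: the system is inconsistent.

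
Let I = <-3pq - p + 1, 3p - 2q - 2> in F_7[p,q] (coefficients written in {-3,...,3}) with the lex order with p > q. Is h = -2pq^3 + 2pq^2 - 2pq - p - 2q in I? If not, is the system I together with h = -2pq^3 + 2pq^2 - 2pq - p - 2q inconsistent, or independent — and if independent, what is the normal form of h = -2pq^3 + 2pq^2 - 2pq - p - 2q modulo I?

First compute the reduced Gröbner basis of I by Buchberger's algorithm.
f_1 = -3pq - p + 1, LT = pq.
f_2 = 3p - 2q - 2, LT = p.

S(f_1,f_2): lcm = pq. S = -2p + 3q^2 + 3q + 2.
  leading term p: subtract (-3)·f_2 from -2p + 3q^2 + 3q + 2 → 3q^2 - 3q + 3
  leading term q^2: no divisor's leading term divides it; move 3q^2 to the remainder.
  leading term q: no divisor's leading term divides it; move -3q to the remainder.
  leading term 1: no divisor's leading term divides it; move 3 to the remainder.
  remainder 3q^2 - 3q + 3 ≠ 0; add k_3 = 3q^2 - 3q + 3 to the basis.

The other S-polynomials (S(f_1,k_3), S(f_2,k_3)) all reduce to 0 modulo the current basis, so we have a Gröbner basis.
Inter-reduce: drop elements whose leading term is divisible by another's, tail-reduce, and make monic.
Reduced Gröbner basis: {p - 3q - 3, q^2 - q + 1}.
Label its elements g_1 = p - 3q - 3, g_2 = q^2 - q + 1.

Reduce h = -2pq^3 + 2pq^2 - 2pq - p - 2q modulo G:
  leading term pq^3: subtract (-2q^3)·g_1 from -2pq^3 + 2pq^2 - 2pq - p - 2q → 2pq^2 - 2pq - p + q^4 + q^3 - 2q
  leading term pq^2: subtract (2q^2)·g_1 from 2pq^2 - 2pq - p + q^4 + q^3 - 2q → -2pq - p + q^4 - q^2 - 2q
  leading term pq: subtract (-2q)·g_1 from -2pq - p + q^4 - q^2 - 2q → -p + q^4 - q
  leading term p: subtract (-1)·g_1 from -p + q^4 - q → q^4 + 3q - 3
  leading term q^4: subtract (q^2)·g_2 from q^4 + 3q - 3 → q^3 - q^2 + 3q - 3
  leading term q^3: subtract (q)·g_2 from q^3 - q^2 + 3q - 3 → 2q - 3
  leading term q: no divisor's leading term divides it; move 2q to the remainder.
  leading term 1: no divisor's leading term divides it; move -3 to the remainder.
  normal form = 2q - 3.
The normal form is nonzero, so h ∉ I. Since h minus its normal form lies in I, I + (h) = I + (r) where r = 2q - 3; decide whether this ideal is the whole ring.
Run Buchberger on G together with r (pairs among the g_i already reduce to 0 since G is a Gröbner basis):
g_1 = p - 3q - 3, LT = p.
g_2 = q^2 - q + 1, LT = q^2.
r = 2q - 3, LT = q.

The S-polynomials (S(g_1,g_2), S(g_1,r), S(g_2,r)) all reduce to 0 modulo the current basis, so we have a Gröbner basis.
Inter-reduce: drop elements whose leading term is divisible by another's, tail-reduce, and make monic.
Reduced Gröbner basis: {p + 3, q + 2}.
The reduced Gröbner basis of I + (h) is {p + 3, q + 2} ≠ {1}, a proper ideal, so the enlarged system stays consistent: h is independent of I, with normal form 2q - 3.

-2pq^3 + 2pq^2 - 2pq - p - 2q is independent of I; its normal form modulo I is 2q - 3.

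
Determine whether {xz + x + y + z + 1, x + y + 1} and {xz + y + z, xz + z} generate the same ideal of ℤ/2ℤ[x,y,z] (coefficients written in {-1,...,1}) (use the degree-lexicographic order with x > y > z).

For a fixed monomial order, each ideal has a unique reduced Gröbner basis; comparing bases decides equality.
Buchberger on the first generating set:
f_1 = xz + x + y + z + 1, LT = xz.
f_2 = x + y + 1, LT = x.

S(f_1,f_2): lcm = xz. S = yz + x + y + 1.
  leading term yz: no divisor's leading term divides it; move yz to the remainder.
  leading term x: subtract (1)·f_2 from x + y + 1 → 0
  remainder yz ≠ 0; add g_3 = yz to the basis.

The other S-polynomials (S(f_1,g_3), S(f_2,g_3)) all reduce to 0 modulo the current basis, so we have a Gröbner basis.
Inter-reduce: drop elements whose leading term is divisible by another's, tail-reduce, and make monic.
Reduced Gröbner basis: {yz, x + y + 1}.

Buchberger on the second generating set:
h_1 = xz + y + z, LT = xz.
h_2 = xz + z, LT = xz.

S(h_1,h_2): lcm = xz. S = y.
  leading term y: no divisor's leading term divides it; move y to the remainder.
  remainder y ≠ 0; add k_3 = y to the basis.

The other S-polynomials (S(h_1,k_3), S(h_2,k_3)) all reduce to 0 modulo the current basis, so we have a Gröbner basis.
Inter-reduce: drop elements whose leading term is divisible by another's, tail-reduce, and make monic.
Reduced Gröbner basis: {xz + z, y}.

The bases are distinct; the ideals are different.

No, the ideals differ.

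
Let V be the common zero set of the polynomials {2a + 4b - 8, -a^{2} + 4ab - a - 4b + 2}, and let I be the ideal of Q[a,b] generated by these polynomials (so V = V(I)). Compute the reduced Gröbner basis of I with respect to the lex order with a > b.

The reduced Gröbner basis is the canonical form of the ideal for this ordering.

f_1 = 2a + 4b - 8, LT = a.
f_2 = -a^{2} + 4ab - a - 4b + 2, LT = a^{2}.

S(f_1,f_2): lcm = a^{2}. S = 6ab - 5a - 4b + 2.
  leading term ab: subtract (3b)·f_1 from 6ab - 5a - 4b + 2 → -5a - 12b^{2} + 20b + 2
  leading term a: subtract (-\tfrac{5}{2})·f_1 from -5a - 12b^{2} + 20b + 2 → -12b^{2} + 30b - 18
  leading term b^{2}: no divisor's leading term divides it; move -12b^{2} to the remainder.
  leading term b: no divisor's leading term divides it; move 30b to the remainder.
  leading term 1: no divisor's leading term divides it; move -18 to the remainder.
  remainder -12b^{2} + 30b - 18 ≠ 0; add g_3 = -12b^{2} + 30b - 18 to the basis.

The other S-polynomials (S(f_1,g_3), S(f_2,g_3)) all reduce to 0 modulo the current basis, so we have a Gröbner basis.
Inter-reduce: drop elements whose leading term is divisible by another's, tail-reduce, and make monic.

G = {a + 2b - 4, b^{2} - \tfrac{5}{2}b + \tfrac{3}{2}}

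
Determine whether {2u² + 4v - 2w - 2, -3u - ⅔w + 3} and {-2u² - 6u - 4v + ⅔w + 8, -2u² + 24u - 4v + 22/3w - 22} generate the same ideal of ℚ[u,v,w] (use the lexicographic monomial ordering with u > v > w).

Yes, the ideals are equal.

Equality of ideals is decidable: compute both reduced Gröbner bases (unique for the ordering) and check whether they agree.
Buchberger on the first generating set:
f_1 = 2u² + 4v - 2w - 2, LT = u².
f_2 = -3u - ⅔w + 3, LT = u.

S(f_1,f_2): lcm = u². S = -2/9uw + u + 2v - w - 1.
  reduce S modulo (f_1, f_2):
  remainder 2v + 4/81w² - 13/9w ≠ 0; add g_3 = 2v + 4/81w² - 13/9w to the basis.

The other S-polynomials (S(f_1,g_3), S(f_2,g_3)) all reduce to 0 modulo the current basis, so we have a Gröbner basis.
Inter-reduce: drop elements whose leading term is divisible by another's, tail-reduce, and make monic.
Reduced Gröbner basis: {u + 2/9w - 1, v + 2/81w² - 13/18w}.

Buchberger on the second generating set:
h_1 = -2u² - 6u - 4v + ⅔w + 8, LT = u².
h_2 = -2u² + 24u - 4v + 22/3w - 22, LT = u².

S(h_1,h_2): lcm = u². S = 15u + 10/3w - 15.
  reduce S modulo (h_1, h_2):
  remainder 15u + 10/3w - 15 ≠ 0; add k_3 = 15u + 10/3w - 15 to the basis.

S(h_1,k_3): lcm = u². S = -2/9uw + 4u + 2v - ⅓w - 4.
  reduce S modulo (h_1, h_2, k_3):
  remainder 2v + 4/81w² - 13/9w ≠ 0; add k_4 = 2v + 4/81w² - 13/9w to the basis.

The other S-polynomials (S(h_2,k_3), S(h_1,k_4), S(h_2,k_4), S(k_3,k_4)) all reduce to 0 modulo the current basis, so we have a Gröbner basis.
Inter-reduce: drop elements whose leading term is divisible by another's, tail-reduce, and make monic.
Reduced Gröbner basis: {u + 2/9w - 1, v + 2/81w² - 13/18w}.

These coincide, so the ideals are equal.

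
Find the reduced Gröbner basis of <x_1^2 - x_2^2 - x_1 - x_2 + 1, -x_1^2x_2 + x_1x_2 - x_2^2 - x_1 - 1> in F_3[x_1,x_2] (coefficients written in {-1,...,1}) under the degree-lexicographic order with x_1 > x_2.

f_1 = x_1^2 - x_2^2 - x_1 - x_2 + 1, LT = x_1^2.
f_2 = -x_1^2x_2 + x_1x_2 - x_2^2 - x_1 - 1, LT = x_1^2x_2.

S(f_1,f_2): lcm = x_1^2x_2. S = -x_2^3 + x_2^2 - x_1 + x_2 - 1.
  reduce S modulo (f_1, f_2):
  remainder -x_2^3 + x_2^2 - x_1 + x_2 - 1 ≠ 0; add g_3 = -x_2^3 + x_2^2 - x_1 + x_2 - 1 to the basis.

The other S-polynomials (S(f_1,g_3), S(f_2,g_3)) all reduce to 0 modulo the current basis, so we have a Gröbner basis.
Inter-reduce: drop elements whose leading term is divisible by another's, tail-reduce, and make monic.

G = {x_2^3 - x_2^2 + x_1 - x_2 + 1, x_1^2 - x_2^2 - x_1 - x_2 + 1}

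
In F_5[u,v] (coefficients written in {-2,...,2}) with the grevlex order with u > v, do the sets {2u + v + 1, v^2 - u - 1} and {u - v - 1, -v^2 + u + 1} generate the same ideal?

No, the ideals differ.

Since reduced Gröbner bases are canonical representatives of ideals under a given ordering, it suffices to compute and compare them.
Buchberger on the first generating set:
f_1 = 2u + v + 1, LT = u.
f_2 = v^2 - u - 1, LT = v^2.

The S-polynomials (S(f_1,f_2)) all reduce to 0 modulo the current basis, so we have a Gröbner basis.
Inter-reduce: drop elements whose leading term is divisible by another's, tail-reduce, and make monic.
Reduced Gröbner basis: {v^2 - 2v + 2, u - 2v - 2}.

Buchberger on the second generating set:
h_1 = u - v - 1, LT = u.
h_2 = -v^2 + u + 1, LT = v^2.

The S-polynomials (S(h_1,h_2)) all reduce to 0 modulo the current basis, so we have a Gröbner basis.
Inter-reduce: drop elements whose leading term is divisible by another's, tail-reduce, and make monic.
Reduced Gröbner basis: {v^2 - v - 2, u - v - 1}.

The bases are distinct; the ideals are different.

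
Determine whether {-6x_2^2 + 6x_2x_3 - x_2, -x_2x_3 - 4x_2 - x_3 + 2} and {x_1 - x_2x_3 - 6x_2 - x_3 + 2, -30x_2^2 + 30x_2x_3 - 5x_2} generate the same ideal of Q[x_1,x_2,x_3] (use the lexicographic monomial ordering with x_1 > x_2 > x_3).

Since reduced Gröbner bases are canonical representatives of ideals under a given ordering, it suffices to compute and compare them.
Buchberger on the first generating set:
f_1 = -6x_2^2 + 6x_2x_3 - x_2, LT = x_2^2.
f_2 = -x_2x_3 - 4x_2 - x_3 + 2, LT = x_2x_3.

S(f_1,f_2): lcm = x_2^2x_3. S = -4x_2^2 - x_2x_3^2 - 5/6x_2x_3 + 2x_2.
  leading term x_2^2: subtract (2/3)·f_1 from -4x_2^2 - x_2x_3^2 - 5/6x_2x_3 + 2x_2 → -x_2x_3^2 - 29/6x_2x_3 + 8/3x_2
  leading term x_2x_3^2: subtract (x_3)·f_2 from -x_2x_3^2 - 29/6x_2x_3 + 8/3x_2 → -5/6x_2x_3 + 8/3x_2 + x_3^2 - 2x_3
  leading term x_2x_3: subtract (5/6)·f_2 from -5/6x_2x_3 + 8/3x_2 + x_3^2 - 2x_3 → 6x_2 + x_3^2 - 7/6x_3 - 5/3
  leading term x_2: no divisor's leading term divides it; move 6x_2 to the remainder.
  leading term x_3^2: no divisor's leading term divides it; move x_3^2 to the remainder.
  leading term x_3: no divisor's leading term divides it; move -7/6x_3 to the remainder.
  leading term 1: no divisor's leading term divides it; move -5/3 to the remainder.
  remainder 6x_2 + x_3^2 - 7/6x_3 - 5/3 ≠ 0; add g_3 = 6x_2 + x_3^2 - 7/6x_3 - 5/3 to the basis.

S(f_2,g_3): lcm = x_2x_3. S = 4x_2 - 1/6x_3^3 + 7/36x_3^2 + 23/18x_3 - 2.
  leading term x_2: subtract (2/3)·g_3 from 4x_2 - 1/6x_3^3 + 7/36x_3^2 + 23/18x_3 - 2 → -1/6x_3^3 - 17/36x_3^2 + 37/18x_3 - 8/9
  leading term x_3^3: no divisor's leading term divides it; move -1/6x_3^3 to the remainder.
  leading term x_3^2: no divisor's leading term divides it; move -17/36x_3^2 to the remainder.
  leading term x_3: no divisor's leading term divides it; move 37/18x_3 to the remainder.
  leading term 1: no divisor's leading term divides it; move -8/9 to the remainder.
  remainder -1/6x_3^3 - 17/36x_3^2 + 37/18x_3 - 8/9 ≠ 0; add g_4 = -1/6x_3^3 - 17/36x_3^2 + 37/18x_3 - 8/9 to the basis.

The other S-polynomials (S(f_1,g_3), S(f_1,g_4), S(f_2,g_4), S(g_3,g_4)) all reduce to 0 modulo the current basis, so we have a Gröbner basis.
Inter-reduce: drop elements whose leading term is divisible by another's, tail-reduce, and make monic.
Reduced Gröbner basis: {x_2 + 1/6x_3^2 - 7/36x_3 - 5/18, x_3^3 + 17/6x_3^2 - 37/3x_3 + 16/3}.

Buchberger on the second generating set:
h_1 = x_1 - x_2x_3 - 6x_2 - x_3 + 2, LT = x_1.
h_2 = -30x_2^2 + 30x_2x_3 - 5x_2, LT = x_2^2.

The S-polynomials (S(h_1,h_2)) all reduce to 0 modulo the current basis, so we have a Gröbner basis.
Inter-reduce: drop elements whose leading term is divisible by another's, tail-reduce, and make monic.
Reduced Gröbner basis: {x_1 - x_2x_3 - 6x_2 - x_3 + 2, x_2^2 - x_2x_3 + 1/6x_2}.

These differ, so the ideals are not equal.

No, the ideals differ.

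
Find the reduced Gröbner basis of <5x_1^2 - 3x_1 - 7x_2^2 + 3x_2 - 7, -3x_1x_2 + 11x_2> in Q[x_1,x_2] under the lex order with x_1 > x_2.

G = {x_1^2 - 3/5x_1 - 7/5x_2^2 + 3/5x_2 - 7/5, x_1x_2 - 11/3x_2, x_2^3 - 3/7x_2^2 - 443/63x_2}

This is the nonlinear analogue of row-reducing a linear system.

f_1 = 5x_1^2 - 3x_1 - 7x_2^2 + 3x_2 - 7, LT = x_1^2.
f_2 = -3x_1x_2 + 11x_2, LT = x_1x_2.

S(f_1,f_2): lcm = x_1^2x_2. S = 46/15x_1x_2 - 7/5x_2^3 + 3/5x_2^2 - 7/5x_2.
  leading term x_1x_2: subtract (-46/45)·f_2 from 46/15x_1x_2 - 7/5x_2^3 + 3/5x_2^2 - 7/5x_2 → -7/5x_2^3 + 3/5x_2^2 + 443/45x_2
  leading term x_2^3: no divisor's leading term divides it; move -7/5x_2^3 to the remainder.
  leading term x_2^2: no divisor's leading term divides it; move 3/5x_2^2 to the remainder.
  leading term x_2: no divisor's leading term divides it; move 443/45x_2 to the remainder.
  remainder -7/5x_2^3 + 3/5x_2^2 + 443/45x_2 ≠ 0; add g_3 = -7/5x_2^3 + 3/5x_2^2 + 443/45x_2 to the basis.

S(f_1,g_3): leading monomials are coprime, so the S-polynomial reduces to 0 (Buchberger's first criterion).
S(f_2,g_3): lcm = x_1x_2^3. S = 3/7x_1x_2^2 + 443/63x_1x_2 - 11/3x_2^3.
  leading term x_1x_2^2: subtract (-1/7x_2)·f_2 from 3/7x_1x_2^2 + 443/63x_1x_2 - 11/3x_2^3 → 443/63x_1x_2 - 11/3x_2^3 + 11/7x_2^2
  leading term x_1x_2: subtract (-443/189)·f_2 from 443/63x_1x_2 - 11/3x_2^3 + 11/7x_2^2 → -11/3x_2^3 + 11/7x_2^2 + 4873/189x_2
  leading term x_2^3: subtract (55/21)·g_3 from -11/3x_2^3 + 11/7x_2^2 + 4873/189x_2 → 0
  remainder 0.

Every S-polynomial of the final basis reduces to 0, so we have a Gröbner basis.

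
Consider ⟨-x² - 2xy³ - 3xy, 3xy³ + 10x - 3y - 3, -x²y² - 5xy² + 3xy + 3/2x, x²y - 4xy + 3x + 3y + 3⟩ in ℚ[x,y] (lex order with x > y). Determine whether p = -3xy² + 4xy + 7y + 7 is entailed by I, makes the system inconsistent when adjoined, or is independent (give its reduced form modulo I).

-3xy² + 4xy + 7y + 7 lies in I (it reduces to 0).

First compute the reduced Gröbner basis of I by Buchberger's algorithm.
f_1 = -x² - 2xy³ - 3xy, LT = x².
f_2 = 3xy³ + 10x - 3y - 3, LT = xy³.
f_3 = -x²y² - 5xy² + 3xy + 3/2x, LT = x²y².
f_4 = x²y - 4xy + 3x + 3y + 3, LT = x²y.

S(f_1,f_2): lcm = x²y³. S = -10/3x² + 2xy⁶ + 3xy⁴ + xy + x.
  reduce S modulo (f_1, f_2, f_3, f_4):
  remainder xy + x + 2y⁴ + 2y³ + 3y² + 3y ≠ 0; add h_5 = xy + x + 2y⁴ + 2y³ + 3y² + 3y to the basis.

S(f_1,f_3): lcm = x²y². S = 2xy⁵ + 3xy³ - 5xy² + 3xy + 3/2x.
  reduce S modulo (f_1, f_2, f_3, f_4, h_5):
  remainder -139/6x + 70/3y⁵ - 6y⁴ + 23/3y³ - 7y² - 41y + 3 ≠ 0; add h_6 = -139/6x + 70/3y⁵ - 6y⁴ + 23/3y³ - 7y² - 41y + 3 to the basis.

S(f_1,f_4): lcm = x²y. S = 2xy⁴ + 3xy² + 4xy - 3x - 3y - 3.
  reduce S modulo (f_1, f_2, f_3, f_4, h_5, h_6):
  remainder -1382/417y⁵ + 1936/417y⁴ + 447/139y³ + 1278/139y² + 1568/139y - 369/139 ≠ 0; add h_7 = -1382/417y⁵ + 1936/417y⁴ + 447/139y³ + 1278/139y² + 1568/139y - 369/139 to the basis.

S(f_2,f_3): lcm = x²y³. S = 10/3x² - 5xy³ + 3xy² + ½xy - x.
  reduce S modulo (f_1, f_2, f_3, f_4, h_5, h_6, h_7):
  remainder 426875/6219y⁴ + 473261/6219y³ + 569767/4146y² + 122969/1382y - 84968/2073 ≠ 0; add h_8 = 426875/6219y⁴ + 473261/6219y³ + 569767/4146y² + 122969/1382y - 84968/2073 to the basis.

S(f_2,f_4): lcm = x²y³. S = 10/3x² + 4xy³ - 3xy² - xy - x - 3y³ - 3y².
  reduce S modulo (f_1, f_2, f_3, f_4, h_5, h_6, h_7, h_8):
  remainder -2302017/426875y³ - 4814511/426875y² + 2119869/426875y + 4632363/426875 ≠ 0; add h_9 = -2302017/426875y³ - 4814511/426875y² + 2119869/426875y + 4632363/426875 to the basis.

S(f_3,f_4): lcm = x²y². S = 9xy² - 6xy - 3/2x - 3y² - 3y.
  reduce S modulo (f_1, f_2, f_3, f_4, h_5, h_6, h_7, h_8, h_9):
  remainder -5553393/767339y² + 499998/767339y + 6053391/767339 ≠ 0; add h_10 = -5553393/767339y² + 499998/767339y + 6053391/767339 to the basis.

S(f_1,h_6): lcm = x². S = 140/139xy⁵ - 36/139xy⁴ + 324/139xy³ - 42/139xy² + 171/139xy + 18/139x.
  reduce S modulo (f_1, f_2, f_3, f_4, h_5, h_6, h_7, h_8, h_9, h_10):
  remainder -4077846/257307209y - 4077846/257307209 ≠ 0; add h_11 = -4077846/257307209y - 4077846/257307209 to the basis.

The other S-polynomials (S(f_1,h_5), S(f_2,h_5), S(f_3,h_5), S(f_4,h_5), S(f_2,h_6), S(f_3,h_6), S(f_4,h_6), S(h_5,h_6), S(f_1,h_7), S(f_2,h_7), S(f_3,h_7), S(f_4,h_7), S(h_5,h_7), S(h_6,h_7), S(f_1,h_8), S(f_2,h_8), S(f_3,h_8), S(f_4,h_8), S(h_5,h_8), S(h_6,h_8), S(h_7,h_8), S(f_1,h_9), S(f_2,h_9), S(f_3,h_9), S(f_4,h_9), S(h_5,h_9), S(h_6,h_9), S(h_7,h_9), S(h_8,h_9), S(f_1,h_10), S(f_2,h_10), S(f_3,h_10), S(f_4,h_10), S(h_5,h_10), S(h_6,h_10), S(h_7,h_10), S(h_8,h_10), S(h_9,h_10), S(f_1,h_11), S(f_2,h_11), S(f_3,h_11), S(f_4,h_11), S(h_5,h_11), S(h_6,h_11), S(h_7,h_11), S(h_8,h_11), S(h_9,h_11), S(h_10,h_11)) all reduce to 0 modulo the current basis, so we have a Gröbner basis.
Inter-reduce: drop elements whose leading term is divisible by another's, tail-reduce, and make monic.
Reduced Gröbner basis: {x, y + 1}.
Label its elements g_1 = x, g_2 = y + 1.

Reduce p = -3xy² + 4xy + 7y + 7 modulo G:
  leading term xy²: subtract (-3y²)·g_1 from -3xy² + 4xy + 7y + 7 → 4xy + 7y + 7
  leading term xy: subtract (4y)·g_1 from 4xy + 7y + 7 → 7y + 7
  leading term y: subtract (7)·g_2 from 7y + 7 → 0
  normal form = 0.
Since the normal form is 0, p ∈ I.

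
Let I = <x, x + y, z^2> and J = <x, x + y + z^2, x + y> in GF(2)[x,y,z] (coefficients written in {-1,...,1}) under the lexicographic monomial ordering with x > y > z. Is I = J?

For a fixed monomial order, each ideal has a unique reduced Gröbner basis; comparing bases decides equality.
Buchberger on the first generating set:
f_1 = x, LT = x.
f_2 = x + y, LT = x.
f_3 = z^2, LT = z^2.

S(f_1,f_2): lcm = x. S = y.
  leading term y: no divisor's leading term divides it; move y to the remainder.
  remainder y ≠ 0; add g_4 = y to the basis.

The other S-polynomials (S(f_1,f_3), S(f_2,f_3), S(f_1,g_4), S(f_2,g_4), S(f_3,g_4)) all reduce to 0 modulo the current basis, so we have a Gröbner basis.
Inter-reduce: drop elements whose leading term is divisible by another's, tail-reduce, and make monic.
Reduced Gröbner basis: {x, y, z^2}.

Buchberger on the second generating set:
h_1 = x, LT = x.
h_2 = x + y + z^2, LT = x.
h_3 = x + y, LT = x.

S(h_1,h_2): lcm = x. S = y + z^2.
  leading term y: no divisor's leading term divides it; move y to the remainder.
  leading term z^2: no divisor's leading term divides it; move z^2 to the remainder.
  remainder y + z^2 ≠ 0; add k_4 = y + z^2 to the basis.

S(h_1,h_3): lcm = x. S = y.
  leading term y: subtract (1)·k_4 from y → z^2
  leading term z^2: no divisor's leading term divides it; move z^2 to the remainder.
  remainder z^2 ≠ 0; add k_5 = z^2 to the basis.

The other S-polynomials (S(h_2,h_3), S(h_1,k_4), S(h_2,k_4), S(h_3,k_4), S(h_1,k_5), S(h_2,k_5), S(h_3,k_5), S(k_4,k_5)) all reduce to 0 modulo the current basis, so we have a Gröbner basis.
Inter-reduce: drop elements whose leading term is divisible by another's, tail-reduce, and make monic.
Reduced Gröbner basis: {x, y, z^2}.

Same reduced basis, so the two generating sets span the same ideal.

Yes, the ideals are equal.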